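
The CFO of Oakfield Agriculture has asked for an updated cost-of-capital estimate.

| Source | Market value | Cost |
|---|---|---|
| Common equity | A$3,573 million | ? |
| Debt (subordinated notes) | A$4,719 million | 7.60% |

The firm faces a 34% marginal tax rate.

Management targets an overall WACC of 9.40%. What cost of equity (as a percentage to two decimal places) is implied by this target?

15.19%

Total capital V = 3573 + 4719 = 8292.
Equity weight = 3573/8292 = 0.4309.
Subordinated notes weight = 4719/8292 = 0.5691.
Debt contribution = 0.5691 × 7.6% × (1 − 34%) = 2.8546%.
Required equity contribution = 9.4% − 2.8546% = 6.5454%.
Re = 6.5454% / 0.4309 = 15.1901%.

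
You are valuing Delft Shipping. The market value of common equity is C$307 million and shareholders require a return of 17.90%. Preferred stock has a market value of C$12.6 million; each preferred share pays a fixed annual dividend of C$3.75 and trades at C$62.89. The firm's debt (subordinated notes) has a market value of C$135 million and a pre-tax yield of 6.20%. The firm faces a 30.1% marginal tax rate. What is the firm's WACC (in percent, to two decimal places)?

Cost of preferred: Rp = 3.75 / 62.89 = 5.9628%.
Total capital V = 307 + 12.6 + 135 = 454.6.
Equity: weight = 307/454.6 = 0.6753; cost = 17.9%.
Preferred: weight = 12.6/454.6 = 0.0277; cost = 5.9628%.
Subordinated notes: weight = 135/454.6 = 0.2970; after-tax cost = 6.2% × (1 − 30.1%) = 4.3338%.
WACC = 0.6753 × 17.9000% + 0.0277 × 5.9628% + 0.2970 × 4.3338% = 13.5405%.

13.54%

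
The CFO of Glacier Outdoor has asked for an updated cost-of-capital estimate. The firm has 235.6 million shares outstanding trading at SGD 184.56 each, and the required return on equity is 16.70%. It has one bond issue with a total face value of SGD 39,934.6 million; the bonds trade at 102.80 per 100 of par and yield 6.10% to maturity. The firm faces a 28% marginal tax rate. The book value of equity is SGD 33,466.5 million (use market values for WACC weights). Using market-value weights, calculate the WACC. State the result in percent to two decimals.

10.72%

Market value of equity E = 184.56 × 235.6m = 43482.336m. Market value of debt D = 39934.6m × 102.8/100 = 41052.7688m.
Total capital V = 43482.336 + 41052.7688 = 84535.1048.
Equity: weight = 43482.336/84535.1048 = 0.5144; cost = 16.7%.
Bonds outstanding: weight = 41052.7688/84535.1048 = 0.4856; after-tax cost = 6.1% × (1 − 28%) = 4.3920%.
WACC = 0.5144 × 16.7000% + 0.4856 × 4.3920% = 10.7229%.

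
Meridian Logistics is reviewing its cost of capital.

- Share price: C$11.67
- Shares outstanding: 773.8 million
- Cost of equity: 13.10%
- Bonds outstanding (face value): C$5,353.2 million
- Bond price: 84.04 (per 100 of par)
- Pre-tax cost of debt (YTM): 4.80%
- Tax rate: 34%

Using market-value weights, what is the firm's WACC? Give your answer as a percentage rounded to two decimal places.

Market value of equity E = 11.67 × 773.8m = 9030.246m. Market value of debt D = 5353.2m × 84.04/100 = 4498.82928m.
Total capital V = 9030.246 + 4498.82928 = 13529.07528.
Equity: weight = 9030.246/13529.07528 = 0.6675; cost = 13.1%.
Bonds outstanding: weight = 4498.82928/13529.07528 = 0.3325; after-tax cost = 4.8% × (1 − 34%) = 3.1680%.
WACC = 0.6675 × 13.1000% + 0.3325 × 3.1680% = 9.7973%.

9.80%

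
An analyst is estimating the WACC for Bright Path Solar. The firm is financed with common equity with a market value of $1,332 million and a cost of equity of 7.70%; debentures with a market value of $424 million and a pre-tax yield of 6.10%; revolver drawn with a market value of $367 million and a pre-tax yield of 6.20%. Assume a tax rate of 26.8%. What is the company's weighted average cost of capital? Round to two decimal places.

6.51%

Total capital V = 1332 + 424 + 367 = 2123.
Equity: weight = 1332/2123 = 0.6274; cost = 7.7%.
Debentures: weight = 424/2123 = 0.1997; after-tax cost = 6.1% × (1 − 26.8%) = 4.4652%.
Revolver drawn: weight = 367/2123 = 0.1729; after-tax cost = 6.2% × (1 − 26.8%) = 4.5384%.
WACC = 0.6274 × 7.7000% + 0.1997 × 4.4652% + 0.1729 × 4.5384% = 6.5074%.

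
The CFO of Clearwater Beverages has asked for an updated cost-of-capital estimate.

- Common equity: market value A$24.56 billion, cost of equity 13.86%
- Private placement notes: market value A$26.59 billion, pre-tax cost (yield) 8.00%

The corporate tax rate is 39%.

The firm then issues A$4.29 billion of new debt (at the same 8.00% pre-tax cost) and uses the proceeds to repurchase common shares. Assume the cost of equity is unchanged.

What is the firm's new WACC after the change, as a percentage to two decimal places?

8.44%

After the change:
Total capital V = 20.27 + 30.88 = 51.15.
Equity: weight = 20.27/51.15 = 0.3963; cost = 13.86%.
Private placement notes: weight = 30.88/51.15 = 0.6037; after-tax cost = 8% × (1 − 39%) = 4.8800%.
WACC = 0.3963 × 13.8600% + 0.6037 × 4.8800% = 8.4386%.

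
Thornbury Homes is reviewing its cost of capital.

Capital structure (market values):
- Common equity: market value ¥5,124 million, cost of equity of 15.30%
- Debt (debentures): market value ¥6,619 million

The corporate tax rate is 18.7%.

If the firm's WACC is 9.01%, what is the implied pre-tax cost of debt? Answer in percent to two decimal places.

5.09%

Total capital V = 5124 + 6619 = 11743.
Equity weight = 5124/11743 = 0.4363.
Debentures weight = 6619/11743 = 0.5637.
Equity contribution = 0.4363 × 15.3% = 6.6761%.
Remaining for debt = 9.01% − 6.6761% = 2.3339%.
Rd × (1 − 18.7%) × 0.5637 = 2.3339%  ⇒  Rd = 5.0931%.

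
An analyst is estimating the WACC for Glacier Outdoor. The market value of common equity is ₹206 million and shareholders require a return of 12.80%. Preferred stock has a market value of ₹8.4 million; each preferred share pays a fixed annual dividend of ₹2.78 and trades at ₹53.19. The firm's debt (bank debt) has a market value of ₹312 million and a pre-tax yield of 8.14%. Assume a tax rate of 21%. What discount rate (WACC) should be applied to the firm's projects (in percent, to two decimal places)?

8.90%

Cost of preferred: Rp = 2.78 / 53.19 = 5.2265%.
Total capital V = 206 + 8.4 + 312 = 526.4.
Equity: weight = 206/526.4 = 0.3913; cost = 12.8%.
Preferred: weight = 8.4/526.4 = 0.0160; cost = 5.2265%.
Bank debt: weight = 312/526.4 = 0.5927; after-tax cost = 8.14% × (1 − 21%) = 6.4306%.
WACC = 0.3913 × 12.8000% + 0.0160 × 5.2265% + 0.5927 × 6.4306% = 8.9040%.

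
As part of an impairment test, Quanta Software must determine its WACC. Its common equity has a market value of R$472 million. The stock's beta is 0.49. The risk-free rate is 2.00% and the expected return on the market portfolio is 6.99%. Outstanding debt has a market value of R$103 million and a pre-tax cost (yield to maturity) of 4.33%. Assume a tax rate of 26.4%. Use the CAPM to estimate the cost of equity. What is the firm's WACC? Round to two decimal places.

Market risk premium = 6.99% − 2.0% = 4.99%.
Cost of equity via CAPM: Re = 2.0% + 0.49 × 4.99% = 4.4451%.
Total capital V = 472 + 103 = 575.
Equity: weight = 472/575 = 0.8209; cost = 4.4451%.
Debt: weight = 103/575 = 0.1791; after-tax cost = 4.33% × (1 − 26.4%) = 3.1869%.
WACC = 0.8209 × 4.4451% + 0.1791 × 3.1869% = 4.2197%.

4.22%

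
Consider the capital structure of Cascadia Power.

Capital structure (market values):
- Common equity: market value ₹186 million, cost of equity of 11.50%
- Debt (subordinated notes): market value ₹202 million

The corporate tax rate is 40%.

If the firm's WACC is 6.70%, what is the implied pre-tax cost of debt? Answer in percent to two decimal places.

Total capital V = 186 + 202 = 388.
Equity weight = 186/388 = 0.4794.
Subordinated notes weight = 202/388 = 0.5206.
Equity contribution = 0.4794 × 11.5% = 5.5129%.
Remaining for debt = 6.7% − 5.5129% = 1.1871%.
Rd × (1 − 40%) × 0.5206 = 1.1871%  ⇒  Rd = 3.8003%.

3.80%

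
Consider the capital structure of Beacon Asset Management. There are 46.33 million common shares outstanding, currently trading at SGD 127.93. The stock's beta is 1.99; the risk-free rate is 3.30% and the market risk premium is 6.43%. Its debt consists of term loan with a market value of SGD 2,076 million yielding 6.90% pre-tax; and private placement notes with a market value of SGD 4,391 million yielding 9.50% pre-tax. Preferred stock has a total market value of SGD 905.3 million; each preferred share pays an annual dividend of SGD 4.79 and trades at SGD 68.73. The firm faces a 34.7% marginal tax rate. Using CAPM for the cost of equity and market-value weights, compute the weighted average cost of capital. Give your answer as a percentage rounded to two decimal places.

Cost of equity via CAPM: Re = 3.3% + 1.99 × 6.43% = 16.0957%.
Cost of preferred: Rp = 4.79 / 68.73 = 6.9693%.
Market value of equity E = 127.93 × 46.33m = 5926.9969m.
Total capital V = 5926.9969 + 905.3 + 2076 + 4391 = 13299.2969.
Equity: weight = 5926.9969/13299.2969 = 0.4457; cost = 16.0957%.
Preferred: weight = 905.3/13299.2969 = 0.0681; cost = 6.9693%.
Term loan: weight = 2076/13299.2969 = 0.1561; after-tax cost = 6.9% × (1 − 34.7%) = 4.5057%.
Private placement notes: weight = 4391/13299.2969 = 0.3302; after-tax cost = 9.5% × (1 − 34.7%) = 6.2035%.
WACC = 0.4457 × 16.0957% + 0.0681 × 6.9693% + 0.1561 × 4.5057% + 0.3302 × 6.2035% = 10.3992%.

10.40%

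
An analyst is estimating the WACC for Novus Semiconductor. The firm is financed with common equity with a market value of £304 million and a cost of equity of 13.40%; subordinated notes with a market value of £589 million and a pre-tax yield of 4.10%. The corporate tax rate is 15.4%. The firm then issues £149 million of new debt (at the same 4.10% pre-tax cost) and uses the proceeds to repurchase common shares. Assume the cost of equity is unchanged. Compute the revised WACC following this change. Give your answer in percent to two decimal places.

After the change:
Total capital V = 155 + 738 = 893.
Equity: weight = 155/893 = 0.1736; cost = 13.4%.
Subordinated notes: weight = 738/893 = 0.8264; after-tax cost = 4.1% × (1 − 15.4%) = 3.4686%.
WACC = 0.1736 × 13.4000% + 0.8264 × 3.4686% = 5.1924%.

5.19%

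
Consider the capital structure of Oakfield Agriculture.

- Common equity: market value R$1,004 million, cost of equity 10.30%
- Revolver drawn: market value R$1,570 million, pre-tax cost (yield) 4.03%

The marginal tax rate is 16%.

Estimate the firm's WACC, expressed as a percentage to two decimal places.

6.08%

Total capital V = 1004 + 1570 = 2574.
Equity: weight = 1004/2574 = 0.3901; cost = 10.3%.
Revolver drawn: weight = 1570/2574 = 0.6099; after-tax cost = 4.03% × (1 − 16%) = 3.3852%.
WACC = 0.3901 × 10.3000% + 0.6099 × 3.3852% = 6.0823%.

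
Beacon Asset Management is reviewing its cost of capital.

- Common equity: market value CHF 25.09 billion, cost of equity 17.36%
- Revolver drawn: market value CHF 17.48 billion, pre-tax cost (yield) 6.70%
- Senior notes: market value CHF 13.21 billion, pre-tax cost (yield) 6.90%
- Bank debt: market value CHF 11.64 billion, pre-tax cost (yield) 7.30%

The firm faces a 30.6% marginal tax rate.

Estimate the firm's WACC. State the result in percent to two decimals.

9.48%

Total capital V = 25.09 + 17.48 + 13.21 + 11.64 = 67.42.
Equity: weight = 25.09/67.42 = 0.3721; cost = 17.36%.
Revolver drawn: weight = 17.48/67.42 = 0.2593; after-tax cost = 6.7% × (1 − 30.6%) = 4.6498%.
Senior notes: weight = 13.21/67.42 = 0.1959; after-tax cost = 6.9% × (1 − 30.6%) = 4.7886%.
Bank debt: weight = 11.64/67.42 = 0.1726; after-tax cost = 7.3% × (1 − 30.6%) = 5.0662%.
WACC = 0.3721 × 17.3600% + 0.2593 × 4.6498% + 0.1959 × 4.7886% + 0.1726 × 5.0662% = 9.4789%.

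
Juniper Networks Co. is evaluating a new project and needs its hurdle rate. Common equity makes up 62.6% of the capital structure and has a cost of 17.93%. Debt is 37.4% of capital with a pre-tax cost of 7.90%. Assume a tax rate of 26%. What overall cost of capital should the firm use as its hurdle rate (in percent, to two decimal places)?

After-tax cost of debt = 7.9% × (1 − 26%) = 5.8460%.
WACC = 0.626 × 17.9300% + 0.374 × 5.8460% = 13.4106%.

13.41%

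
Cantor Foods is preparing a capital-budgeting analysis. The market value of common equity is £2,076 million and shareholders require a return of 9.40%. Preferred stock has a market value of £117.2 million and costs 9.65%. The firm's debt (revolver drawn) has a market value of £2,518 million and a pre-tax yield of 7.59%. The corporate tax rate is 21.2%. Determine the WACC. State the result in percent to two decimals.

Total capital V = 2076 + 117.2 + 2518 = 4711.2.
Equity: weight = 2076/4711.2 = 0.4407; cost = 9.4%.
Preferred: weight = 117.2/4711.2 = 0.0249; cost = 9.65%.
Revolver drawn: weight = 2518/4711.2 = 0.5345; after-tax cost = 7.59% × (1 − 21.2%) = 5.9809%.
WACC = 0.4407 × 9.4000% + 0.0249 × 9.6500% + 0.5345 × 5.9809% = 7.5788%.

7.58%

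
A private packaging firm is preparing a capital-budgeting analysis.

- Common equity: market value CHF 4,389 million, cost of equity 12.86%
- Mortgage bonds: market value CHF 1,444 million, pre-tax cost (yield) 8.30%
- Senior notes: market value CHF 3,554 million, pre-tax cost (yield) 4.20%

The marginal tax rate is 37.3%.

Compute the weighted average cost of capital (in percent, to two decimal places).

7.81%

Total capital V = 4389 + 1444 + 3554 = 9387.
Equity: weight = 4389/9387 = 0.4676; cost = 12.86%.
Mortgage bonds: weight = 1444/9387 = 0.1538; after-tax cost = 8.3% × (1 − 37.3%) = 5.2041%.
Senior notes: weight = 3554/9387 = 0.3786; after-tax cost = 4.2% × (1 − 37.3%) = 2.6334%.
WACC = 0.4676 × 12.8600% + 0.1538 × 5.2041% + 0.3786 × 2.6334% = 7.8104%.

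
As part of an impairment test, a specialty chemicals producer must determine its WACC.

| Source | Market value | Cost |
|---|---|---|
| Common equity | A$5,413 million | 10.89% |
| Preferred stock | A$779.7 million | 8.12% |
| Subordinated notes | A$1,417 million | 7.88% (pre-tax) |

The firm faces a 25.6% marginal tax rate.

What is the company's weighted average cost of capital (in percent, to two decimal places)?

Total capital V = 5413 + 779.7 + 1417 = 7609.7.
Equity: weight = 5413/7609.7 = 0.7113; cost = 10.89%.
Preferred: weight = 779.7/7609.7 = 0.1025; cost = 8.12%.
Subordinated notes: weight = 1417/7609.7 = 0.1862; after-tax cost = 7.88% × (1 − 25.6%) = 5.8627%.
WACC = 0.7113 × 10.8900% + 0.1025 × 8.1200% + 0.1862 × 5.8627% = 9.6701%.

9.67%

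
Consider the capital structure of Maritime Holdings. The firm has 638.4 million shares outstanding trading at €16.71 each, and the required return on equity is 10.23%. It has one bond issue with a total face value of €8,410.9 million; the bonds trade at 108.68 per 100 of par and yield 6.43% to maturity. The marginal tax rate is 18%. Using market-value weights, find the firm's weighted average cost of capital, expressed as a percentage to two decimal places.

7.94%

Market value of equity E = 16.71 × 638.4m = 10667.664m. Market value of debt D = 8410.9m × 108.68/100 = 9140.96612m.
Total capital V = 10667.664 + 9140.96612 = 19808.63012.
Equity: weight = 10667.664/19808.63012 = 0.5385; cost = 10.23%.
Bonds outstanding: weight = 9140.96612/19808.63012 = 0.4615; after-tax cost = 6.43% × (1 − 18%) = 5.2726%.
WACC = 0.5385 × 10.2300% + 0.4615 × 5.2726% = 7.9423%.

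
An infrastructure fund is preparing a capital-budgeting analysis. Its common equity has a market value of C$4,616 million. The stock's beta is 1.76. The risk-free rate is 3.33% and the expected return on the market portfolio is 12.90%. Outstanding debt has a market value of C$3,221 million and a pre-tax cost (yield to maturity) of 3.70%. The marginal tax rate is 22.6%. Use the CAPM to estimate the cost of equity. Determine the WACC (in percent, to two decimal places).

13.06%

Market risk premium = 12.9% − 3.33% = 9.57%.
Cost of equity via CAPM: Re = 3.33% + 1.76 × 9.57% = 20.1732%.
Total capital V = 4616 + 3221 = 7837.
Equity: weight = 4616/7837 = 0.5890; cost = 20.1732%.
Debt: weight = 3221/7837 = 0.4110; after-tax cost = 3.7% × (1 − 22.6%) = 2.8638%.
WACC = 0.5890 × 20.1732% + 0.4110 × 2.8638% = 13.0591%.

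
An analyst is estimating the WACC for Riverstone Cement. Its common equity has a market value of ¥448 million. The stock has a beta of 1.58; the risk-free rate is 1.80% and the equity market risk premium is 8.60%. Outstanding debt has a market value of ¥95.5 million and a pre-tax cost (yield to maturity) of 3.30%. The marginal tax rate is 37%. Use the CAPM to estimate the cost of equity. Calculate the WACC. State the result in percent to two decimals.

13.05%

Cost of equity via CAPM: Re = 1.8% + 1.58 × 8.6% = 15.3880%.
Total capital V = 448 + 95.5 = 543.5.
Equity: weight = 448/543.5 = 0.8243; cost = 15.388%.
Debt: weight = 95.5/543.5 = 0.1757; after-tax cost = 3.3% × (1 − 37%) = 2.0790%.
WACC = 0.8243 × 15.3880% + 0.1757 × 2.0790% = 13.0494%.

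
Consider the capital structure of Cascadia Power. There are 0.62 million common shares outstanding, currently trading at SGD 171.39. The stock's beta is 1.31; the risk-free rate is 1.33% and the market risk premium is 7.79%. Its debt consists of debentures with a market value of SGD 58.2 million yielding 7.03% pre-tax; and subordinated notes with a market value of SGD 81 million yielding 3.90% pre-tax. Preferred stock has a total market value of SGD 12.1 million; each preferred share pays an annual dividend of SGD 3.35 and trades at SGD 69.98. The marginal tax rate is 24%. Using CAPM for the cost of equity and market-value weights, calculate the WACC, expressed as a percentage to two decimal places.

7.12%

Cost of equity via CAPM: Re = 1.33% + 1.31 × 7.79% = 11.5349%.
Cost of preferred: Rp = 3.35 / 69.98 = 4.7871%.
Market value of equity E = 171.39 × 0.62m = 106.2618m.
Total capital V = 106.2618 + 12.1 + 58.2 + 81 = 257.5618.
Equity: weight = 106.2618/257.5618 = 0.4126; cost = 11.5349%.
Preferred: weight = 12.1/257.5618 = 0.0470; cost = 4.7871%.
Debentures: weight = 58.2/257.5618 = 0.2260; after-tax cost = 7.03% × (1 − 24%) = 5.3428%.
Subordinated notes: weight = 81/257.5618 = 0.3145; after-tax cost = 3.9% × (1 − 24%) = 2.9640%.
WACC = 0.4126 × 11.5349% + 0.0470 × 4.7871% + 0.2260 × 5.3428% + 0.3145 × 2.9640% = 7.1233%.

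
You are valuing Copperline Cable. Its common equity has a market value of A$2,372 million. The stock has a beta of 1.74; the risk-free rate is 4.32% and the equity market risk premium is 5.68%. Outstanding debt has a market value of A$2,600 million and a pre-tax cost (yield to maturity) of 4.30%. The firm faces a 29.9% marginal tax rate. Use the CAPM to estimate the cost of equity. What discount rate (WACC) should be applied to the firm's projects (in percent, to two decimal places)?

Cost of equity via CAPM: Re = 4.32% + 1.74 × 5.68% = 14.2032%.
Total capital V = 2372 + 2600 = 4972.
Equity: weight = 2372/4972 = 0.4771; cost = 14.2032%.
Debt: weight = 2600/4972 = 0.5229; after-tax cost = 4.3% × (1 − 29.9%) = 3.0143%.
WACC = 0.4771 × 14.2032% + 0.5229 × 3.0143% = 8.3522%.

8.35%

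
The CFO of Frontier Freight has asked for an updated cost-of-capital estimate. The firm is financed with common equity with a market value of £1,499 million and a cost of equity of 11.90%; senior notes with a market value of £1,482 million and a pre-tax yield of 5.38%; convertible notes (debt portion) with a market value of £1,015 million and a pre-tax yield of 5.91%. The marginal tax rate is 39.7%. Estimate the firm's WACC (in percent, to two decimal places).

Total capital V = 1499 + 1482 + 1015 = 3996.
Equity: weight = 1499/3996 = 0.3751; cost = 11.9%.
Senior notes: weight = 1482/3996 = 0.3709; after-tax cost = 5.38% × (1 − 39.7%) = 3.2441%.
Convertible notes (debt portion): weight = 1015/3996 = 0.2540; after-tax cost = 5.91% × (1 − 39.7%) = 3.5637%.
WACC = 0.3751 × 11.9000% + 0.3709 × 3.2441% + 0.2540 × 3.5637% = 6.5723%.

6.57%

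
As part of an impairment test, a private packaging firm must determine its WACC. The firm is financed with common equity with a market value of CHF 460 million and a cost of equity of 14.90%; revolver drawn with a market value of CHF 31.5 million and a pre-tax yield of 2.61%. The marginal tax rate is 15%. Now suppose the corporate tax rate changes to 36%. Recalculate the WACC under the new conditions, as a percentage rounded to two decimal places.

After the change:
Total capital V = 460 + 31.5 = 491.5.
Equity: weight = 460/491.5 = 0.9359; cost = 14.9%.
Revolver drawn: weight = 31.5/491.5 = 0.0641; after-tax cost = 2.61% × (1 − 36%) = 1.6704%.
WACC = 0.9359 × 14.9000% + 0.0641 × 1.6704% = 14.0521%.

14.05%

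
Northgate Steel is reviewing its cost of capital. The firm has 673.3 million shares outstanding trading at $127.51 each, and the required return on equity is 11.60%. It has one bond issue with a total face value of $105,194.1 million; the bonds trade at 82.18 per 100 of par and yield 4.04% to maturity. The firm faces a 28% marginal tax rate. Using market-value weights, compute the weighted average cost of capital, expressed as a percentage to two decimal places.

Market value of equity E = 127.51 × 673.3m = 85852.483m. Market value of debt D = 105194.1m × 82.18/100 = 86448.51138m.
Total capital V = 85852.483 + 86448.51138 = 172300.99438.
Equity: weight = 85852.483/172300.99438 = 0.4983; cost = 11.6%.
Bonds outstanding: weight = 86448.51138/172300.99438 = 0.5017; after-tax cost = 4.04% × (1 − 28%) = 2.9088%.
WACC = 0.4983 × 11.6000% + 0.5017 × 2.9088% = 7.2394%.

7.24%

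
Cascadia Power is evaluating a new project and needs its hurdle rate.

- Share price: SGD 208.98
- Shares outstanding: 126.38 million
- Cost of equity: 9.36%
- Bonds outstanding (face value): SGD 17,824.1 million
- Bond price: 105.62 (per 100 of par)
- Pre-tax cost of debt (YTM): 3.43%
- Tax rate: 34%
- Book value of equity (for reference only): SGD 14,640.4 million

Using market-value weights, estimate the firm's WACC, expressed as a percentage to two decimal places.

Market value of equity E = 208.98 × 126.38m = 26410.8924m. Market value of debt D = 17824.1m × 105.62/100 = 18825.81442m.
Total capital V = 26410.8924 + 18825.81442 = 45236.70682.
Equity: weight = 26410.8924/45236.70682 = 0.5838; cost = 9.36%.
Bonds outstanding: weight = 18825.81442/45236.70682 = 0.4162; after-tax cost = 3.43% × (1 − 34%) = 2.2638%.
WACC = 0.5838 × 9.3600% + 0.4162 × 2.2638% = 6.4068%.

6.41%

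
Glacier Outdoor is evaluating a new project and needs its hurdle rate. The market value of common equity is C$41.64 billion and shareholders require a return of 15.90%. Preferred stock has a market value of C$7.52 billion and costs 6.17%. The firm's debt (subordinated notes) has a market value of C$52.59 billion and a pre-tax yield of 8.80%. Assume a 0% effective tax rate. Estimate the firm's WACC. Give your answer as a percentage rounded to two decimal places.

11.51%

Total capital V = 41.64 + 7.52 + 52.59 = 101.75.
Equity: weight = 41.64/101.75 = 0.4092; cost = 15.9%.
Preferred: weight = 7.52/101.75 = 0.0739; cost = 6.17%.
Subordinated notes: weight = 52.59/101.75 = 0.5169; after-tax cost = 8.8% × (1 − 0%) = 8.8000%.
WACC = 0.4092 × 15.9000% + 0.0739 × 6.1700% + 0.5169 × 8.8000% = 11.5112%.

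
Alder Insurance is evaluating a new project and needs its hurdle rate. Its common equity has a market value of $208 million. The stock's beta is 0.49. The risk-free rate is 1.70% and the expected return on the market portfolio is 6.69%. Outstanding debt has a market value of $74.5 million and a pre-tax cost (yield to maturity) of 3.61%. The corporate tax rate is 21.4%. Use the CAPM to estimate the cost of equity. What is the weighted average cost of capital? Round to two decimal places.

Market risk premium = 6.69% − 1.7% = 4.99%.
Cost of equity via CAPM: Re = 1.7% + 0.49 × 4.99% = 4.1451%.
Total capital V = 208 + 74.5 = 282.5.
Equity: weight = 208/282.5 = 0.7363; cost = 4.1451%.
Debt: weight = 74.5/282.5 = 0.2637; after-tax cost = 3.61% × (1 − 21.4%) = 2.8375%.
WACC = 0.7363 × 4.1451% + 0.2637 × 2.8375% = 3.8003%.

3.80%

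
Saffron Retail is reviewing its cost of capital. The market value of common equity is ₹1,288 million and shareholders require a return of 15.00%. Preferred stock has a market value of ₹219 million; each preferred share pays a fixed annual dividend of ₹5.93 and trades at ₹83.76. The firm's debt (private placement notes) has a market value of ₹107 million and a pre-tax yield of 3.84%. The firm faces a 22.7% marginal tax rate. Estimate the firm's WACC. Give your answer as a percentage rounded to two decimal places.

Cost of preferred: Rp = 5.93 / 83.76 = 7.0798%.
Total capital V = 1288 + 219 + 107 = 1614.
Equity: weight = 1288/1614 = 0.7980; cost = 15%.
Preferred: weight = 219/1614 = 0.1357; cost = 7.0798%.
Private placement notes: weight = 107/1614 = 0.0663; after-tax cost = 3.84% × (1 − 22.7%) = 2.9683%.
WACC = 0.7980 × 15.0000% + 0.1357 × 7.0798% + 0.0663 × 2.9683% = 13.1277%.

13.13%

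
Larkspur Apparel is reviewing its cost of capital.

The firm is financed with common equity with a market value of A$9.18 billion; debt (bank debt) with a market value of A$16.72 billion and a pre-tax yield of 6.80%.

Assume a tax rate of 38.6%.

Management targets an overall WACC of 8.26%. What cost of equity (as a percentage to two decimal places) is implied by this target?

Total capital V = 9.18 + 16.72 = 25.9.
Equity weight = 9.18/25.9 = 0.3544.
Bank debt weight = 16.72/25.9 = 0.6456.
Debt contribution = 0.6456 × 6.8% × (1 − 38.6%) = 2.6953%.
Required equity contribution = 8.26% − 2.6953% = 5.5647%.
Re = 5.5647% / 0.3544 = 15.6999%.

15.70%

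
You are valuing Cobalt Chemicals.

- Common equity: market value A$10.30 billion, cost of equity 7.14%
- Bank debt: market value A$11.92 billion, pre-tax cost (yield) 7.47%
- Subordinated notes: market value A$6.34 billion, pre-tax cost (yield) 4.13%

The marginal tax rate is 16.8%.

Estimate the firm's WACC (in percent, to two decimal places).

5.93%

Total capital V = 10.3 + 11.92 + 6.34 = 28.56.
Equity: weight = 10.3/28.56 = 0.3606; cost = 7.14%.
Bank debt: weight = 11.92/28.56 = 0.4174; after-tax cost = 7.47% × (1 − 16.8%) = 6.2150%.
Subordinated notes: weight = 6.34/28.56 = 0.2220; after-tax cost = 4.13% × (1 − 16.8%) = 3.4362%.
WACC = 0.3606 × 7.1400% + 0.4174 × 6.2150% + 0.2220 × 3.4362% = 5.9317%.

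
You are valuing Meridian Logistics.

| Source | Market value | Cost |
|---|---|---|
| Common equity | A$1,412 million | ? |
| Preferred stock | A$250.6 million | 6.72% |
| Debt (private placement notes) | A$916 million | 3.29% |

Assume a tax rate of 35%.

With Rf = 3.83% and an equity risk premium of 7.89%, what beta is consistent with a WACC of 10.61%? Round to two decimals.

Total capital V = 1412 + 250.6 + 916 = 2578.6.
Equity weight = 1412/2578.6 = 0.5476.
Preferred weight = 250.6/2578.6 = 0.0972.
Private placement notes weight = 916/2578.6 = 0.3552.
Debt contribution = 0.3552 × 3.29% × (1 − 35%) = 0.7597%.
Preferred contribution = 0.0972 × 6.72% = 0.6531%.
Required equity contribution = 10.61% − 1.4127% = 9.1973%  ⇒  Re = 16.7961%.
CAPM: 16.7961% = 3.83% + β × 7.89%  ⇒  β = 1.6434.

1.64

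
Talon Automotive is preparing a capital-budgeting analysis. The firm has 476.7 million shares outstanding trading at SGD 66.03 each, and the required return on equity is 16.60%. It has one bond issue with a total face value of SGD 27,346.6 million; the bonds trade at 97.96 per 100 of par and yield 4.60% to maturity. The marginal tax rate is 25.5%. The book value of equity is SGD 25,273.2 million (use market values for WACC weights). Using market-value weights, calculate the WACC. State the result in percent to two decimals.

Market value of equity E = 66.03 × 476.7m = 31476.501m. Market value of debt D = 27346.6m × 97.96/100 = 26788.72936m.
Total capital V = 31476.501 + 26788.72936 = 58265.23036.
Equity: weight = 31476.501/58265.23036 = 0.5402; cost = 16.6%.
Bonds outstanding: weight = 26788.72936/58265.23036 = 0.4598; after-tax cost = 4.6% × (1 − 25.5%) = 3.4270%.
WACC = 0.5402 × 16.6000% + 0.4598 × 3.4270% = 10.5434%.

10.54%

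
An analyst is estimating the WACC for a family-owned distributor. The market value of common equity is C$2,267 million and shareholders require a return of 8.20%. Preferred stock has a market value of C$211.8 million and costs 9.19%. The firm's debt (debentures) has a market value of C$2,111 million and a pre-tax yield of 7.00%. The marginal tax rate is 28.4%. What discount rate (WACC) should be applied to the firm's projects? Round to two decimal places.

Total capital V = 2267 + 211.8 + 2111 = 4589.8.
Equity: weight = 2267/4589.8 = 0.4939; cost = 8.2%.
Preferred: weight = 211.8/4589.8 = 0.0461; cost = 9.19%.
Debentures: weight = 2111/4589.8 = 0.4599; after-tax cost = 7% × (1 − 28.4%) = 5.0120%.
WACC = 0.4939 × 8.2000% + 0.0461 × 9.1900% + 0.4599 × 5.0120% = 6.7794%.

6.78%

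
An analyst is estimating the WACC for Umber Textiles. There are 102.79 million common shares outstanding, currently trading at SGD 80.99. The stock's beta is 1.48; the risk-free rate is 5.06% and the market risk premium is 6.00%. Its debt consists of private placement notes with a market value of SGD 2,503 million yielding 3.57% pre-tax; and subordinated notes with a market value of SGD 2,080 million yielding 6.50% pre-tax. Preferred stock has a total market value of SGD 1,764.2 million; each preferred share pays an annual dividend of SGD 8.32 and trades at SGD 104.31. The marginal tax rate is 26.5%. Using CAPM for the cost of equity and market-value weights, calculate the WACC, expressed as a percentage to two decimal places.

9.99%

Cost of equity via CAPM: Re = 5.06% + 1.48 × 6.0% = 13.9400%.
Cost of preferred: Rp = 8.32 / 104.31 = 7.9762%.
Market value of equity E = 80.99 × 102.79m = 8324.9621m.
Total capital V = 8324.9621 + 1764.2 + 2503 + 2080 = 14672.1621.
Equity: weight = 8324.9621/14672.1621 = 0.5674; cost = 13.94%.
Preferred: weight = 1764.2/14672.1621 = 0.1202; cost = 7.9762%.
Private placement notes: weight = 2503/14672.1621 = 0.1706; after-tax cost = 3.57% × (1 − 26.5%) = 2.6239%.
Subordinated notes: weight = 2080/14672.1621 = 0.1418; after-tax cost = 6.5% × (1 − 26.5%) = 4.7775%.
WACC = 0.5674 × 13.9400% + 0.1202 × 7.9762% + 0.1706 × 2.6239% + 0.1418 × 4.7775% = 9.9935%.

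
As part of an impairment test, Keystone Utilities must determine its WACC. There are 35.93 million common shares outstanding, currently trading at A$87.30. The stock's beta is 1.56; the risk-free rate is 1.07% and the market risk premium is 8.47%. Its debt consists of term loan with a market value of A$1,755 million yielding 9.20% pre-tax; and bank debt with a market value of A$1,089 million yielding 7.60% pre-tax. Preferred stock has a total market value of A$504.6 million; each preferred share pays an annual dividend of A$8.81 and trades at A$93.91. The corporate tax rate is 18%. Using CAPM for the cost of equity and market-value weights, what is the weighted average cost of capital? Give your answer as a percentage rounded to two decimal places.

Cost of equity via CAPM: Re = 1.07% + 1.56 × 8.47% = 14.2832%.
Cost of preferred: Rp = 8.81 / 93.91 = 9.3813%.
Market value of equity E = 87.3 × 35.93m = 3136.689m.
Total capital V = 3136.689 + 504.6 + 1755 + 1089 = 6485.289.
Equity: weight = 3136.689/6485.289 = 0.4837; cost = 14.2832%.
Preferred: weight = 504.6/6485.289 = 0.0778; cost = 9.3813%.
Term loan: weight = 1755/6485.289 = 0.2706; after-tax cost = 9.2% × (1 − 18%) = 7.5440%.
Bank debt: weight = 1089/6485.289 = 0.1679; after-tax cost = 7.6% × (1 − 18%) = 6.2320%.
WACC = 0.4837 × 14.2832% + 0.0778 × 9.3813% + 0.2706 × 7.5440% + 0.1679 × 6.2320% = 10.7261%.

10.73%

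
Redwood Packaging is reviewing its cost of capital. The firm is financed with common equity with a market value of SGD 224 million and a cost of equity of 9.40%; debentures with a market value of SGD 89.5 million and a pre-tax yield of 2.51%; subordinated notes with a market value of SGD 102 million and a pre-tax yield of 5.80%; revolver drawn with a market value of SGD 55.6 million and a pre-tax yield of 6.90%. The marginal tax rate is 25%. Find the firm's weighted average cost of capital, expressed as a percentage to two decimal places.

Total capital V = 224 + 89.5 + 102 + 55.6 = 471.1.
Equity: weight = 224/471.1 = 0.4755; cost = 9.4%.
Debentures: weight = 89.5/471.1 = 0.1900; after-tax cost = 2.51% × (1 − 25%) = 1.8825%.
Subordinated notes: weight = 102/471.1 = 0.2165; after-tax cost = 5.8% × (1 − 25%) = 4.3500%.
Revolver drawn: weight = 55.6/471.1 = 0.1180; after-tax cost = 6.9% × (1 − 25%) = 5.1750%.
WACC = 0.4755 × 9.4000% + 0.1900 × 1.8825% + 0.2165 × 4.3500% + 0.1180 × 5.1750% = 6.3798%.

6.38%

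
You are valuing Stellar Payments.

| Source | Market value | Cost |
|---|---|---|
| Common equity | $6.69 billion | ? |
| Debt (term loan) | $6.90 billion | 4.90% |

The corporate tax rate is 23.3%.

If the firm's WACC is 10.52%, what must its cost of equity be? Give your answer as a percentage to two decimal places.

17.49%

Total capital V = 6.69 + 6.9 = 13.59.
Equity weight = 6.69/13.59 = 0.4923.
Term loan weight = 6.9/13.59 = 0.5077.
Debt contribution = 0.5077 × 4.9% × (1 − 23.3%) = 1.9082%.
Required equity contribution = 10.52% − 1.9082% = 8.6118%.
Re = 8.6118% / 0.4923 = 17.4940%.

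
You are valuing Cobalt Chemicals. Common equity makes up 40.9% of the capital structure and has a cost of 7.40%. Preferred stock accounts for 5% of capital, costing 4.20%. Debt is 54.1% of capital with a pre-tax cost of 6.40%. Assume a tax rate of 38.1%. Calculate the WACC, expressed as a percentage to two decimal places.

5.38%

After-tax cost of debt = 6.4% × (1 − 38.1%) = 3.9616%.
WACC = 0.409 × 7.4000% + 0.050 × 4.2000% + 0.541 × 3.9616% = 5.3798%.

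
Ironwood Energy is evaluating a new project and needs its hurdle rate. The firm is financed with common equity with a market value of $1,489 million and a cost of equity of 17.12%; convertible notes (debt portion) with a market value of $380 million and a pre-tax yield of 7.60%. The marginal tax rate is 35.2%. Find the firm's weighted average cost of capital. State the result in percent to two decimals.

14.64%

Total capital V = 1489 + 380 = 1869.
Equity: weight = 1489/1869 = 0.7967; cost = 17.12%.
Convertible notes (debt portion): weight = 380/1869 = 0.2033; after-tax cost = 7.6% × (1 − 35.2%) = 4.9248%.
WACC = 0.7967 × 17.1200% + 0.2033 × 4.9248% = 14.6405%.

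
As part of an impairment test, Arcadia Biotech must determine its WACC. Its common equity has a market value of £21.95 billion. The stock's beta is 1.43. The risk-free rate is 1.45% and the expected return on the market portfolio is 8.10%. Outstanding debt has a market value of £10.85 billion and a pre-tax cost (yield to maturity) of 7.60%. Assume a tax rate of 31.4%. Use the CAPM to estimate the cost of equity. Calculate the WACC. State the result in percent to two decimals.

Market risk premium = 8.1% − 1.45% = 6.65%.
Cost of equity via CAPM: Re = 1.45% + 1.43 × 6.65% = 10.9595%.
Total capital V = 21.95 + 10.85 = 32.8.
Equity: weight = 21.95/32.8 = 0.6692; cost = 10.9595%.
Debt: weight = 10.85/32.8 = 0.3308; after-tax cost = 7.6% × (1 − 31.4%) = 5.2136%.
WACC = 0.6692 × 10.9595% + 0.3308 × 5.2136% = 9.0588%.

9.06%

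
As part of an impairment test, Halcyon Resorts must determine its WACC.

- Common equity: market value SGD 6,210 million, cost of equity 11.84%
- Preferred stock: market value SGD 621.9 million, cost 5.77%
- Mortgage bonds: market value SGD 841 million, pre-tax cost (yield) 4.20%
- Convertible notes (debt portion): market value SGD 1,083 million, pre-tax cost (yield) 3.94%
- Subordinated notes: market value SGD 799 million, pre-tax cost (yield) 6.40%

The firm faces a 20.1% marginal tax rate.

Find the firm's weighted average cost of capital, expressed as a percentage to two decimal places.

Total capital V = 6210 + 621.9 + 841 + 1083 + 799 = 9554.9.
Equity: weight = 6210/9554.9 = 0.6499; cost = 11.84%.
Preferred: weight = 621.9/9554.9 = 0.0651; cost = 5.77%.
Mortgage bonds: weight = 841/9554.9 = 0.0880; after-tax cost = 4.2% × (1 − 20.1%) = 3.3558%.
Convertible notes (debt portion): weight = 1083/9554.9 = 0.1133; after-tax cost = 3.94% × (1 − 20.1%) = 3.1481%.
Subordinated notes: weight = 799/9554.9 = 0.0836; after-tax cost = 6.4% × (1 − 20.1%) = 5.1136%.
WACC = 0.6499 × 11.8400% + 0.0651 × 5.7700% + 0.0880 × 3.3558% + 0.1133 × 3.1481% + 0.0836 × 5.1136% = 9.1505%.

9.15%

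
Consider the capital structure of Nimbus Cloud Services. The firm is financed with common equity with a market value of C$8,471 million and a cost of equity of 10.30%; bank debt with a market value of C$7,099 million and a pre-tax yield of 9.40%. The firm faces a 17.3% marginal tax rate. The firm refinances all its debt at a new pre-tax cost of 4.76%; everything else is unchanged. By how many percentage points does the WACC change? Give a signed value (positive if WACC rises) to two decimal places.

Current WACC:
Total capital V = 8471 + 7099 = 15570.
Equity: weight = 8471/15570 = 0.5441; cost = 10.3%.
Bank debt: weight = 7099/15570 = 0.4559; after-tax cost = 9.4% × (1 − 17.3%) = 7.7738%.
WACC = 0.5441 × 10.3000% + 0.4559 × 7.7738% = 9.1482%.
After the change:
Total capital V = 8471 + 7099 = 15570.
Equity: weight = 8471/15570 = 0.5441; cost = 10.3%.
Bank debt: weight = 7099/15570 = 0.4559; after-tax cost = 4.76% × (1 − 17.3%) = 3.9365%.
WACC = 0.5441 × 10.3000% + 0.4559 × 3.9365% = 7.3986%.
Change in WACC = 7.3986% − 9.1482% = -1.7496 pp.

-1.75 pp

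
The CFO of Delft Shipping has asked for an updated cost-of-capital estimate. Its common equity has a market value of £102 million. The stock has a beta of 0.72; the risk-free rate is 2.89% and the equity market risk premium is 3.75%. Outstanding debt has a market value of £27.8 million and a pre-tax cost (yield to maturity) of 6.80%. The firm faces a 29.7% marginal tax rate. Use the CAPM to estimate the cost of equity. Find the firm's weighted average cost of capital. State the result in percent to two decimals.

5.42%

Cost of equity via CAPM: Re = 2.89% + 0.72 × 3.75% = 5.5900%.
Total capital V = 102 + 27.8 = 129.8.
Equity: weight = 102/129.8 = 0.7858; cost = 5.59%.
Debt: weight = 27.8/129.8 = 0.2142; after-tax cost = 6.8% × (1 − 29.7%) = 4.7804%.
WACC = 0.7858 × 5.5900% + 0.2142 × 4.7804% = 5.4166%.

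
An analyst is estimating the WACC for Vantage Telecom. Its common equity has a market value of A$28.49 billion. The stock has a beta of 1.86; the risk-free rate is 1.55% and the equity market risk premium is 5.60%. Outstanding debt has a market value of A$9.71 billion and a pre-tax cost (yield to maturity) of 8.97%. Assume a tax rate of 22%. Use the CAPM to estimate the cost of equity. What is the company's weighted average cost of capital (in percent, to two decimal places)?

Cost of equity via CAPM: Re = 1.55% + 1.86 × 5.6% = 11.9660%.
Total capital V = 28.49 + 9.71 = 38.2.
Equity: weight = 28.49/38.2 = 0.7458; cost = 11.966%.
Debt: weight = 9.71/38.2 = 0.2542; after-tax cost = 8.97% × (1 − 22%) = 6.9966%.
WACC = 0.7458 × 11.9660% + 0.2542 × 6.9966% = 10.7028%.

10.70%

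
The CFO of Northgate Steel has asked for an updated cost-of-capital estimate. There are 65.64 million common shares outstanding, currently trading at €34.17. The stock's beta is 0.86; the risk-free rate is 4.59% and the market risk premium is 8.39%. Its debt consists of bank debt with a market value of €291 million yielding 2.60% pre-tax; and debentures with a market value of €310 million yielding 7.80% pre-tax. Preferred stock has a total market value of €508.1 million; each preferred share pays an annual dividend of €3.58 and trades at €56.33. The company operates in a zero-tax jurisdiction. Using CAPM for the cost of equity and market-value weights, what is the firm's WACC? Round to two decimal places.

9.81%

Cost of equity via CAPM: Re = 4.59% + 0.86 × 8.39% = 11.8054%.
Cost of preferred: Rp = 3.58 / 56.33 = 6.3554%.
Market value of equity E = 34.17 × 65.64m = 2242.9188m.
Total capital V = 2242.9188 + 508.1 + 291 + 310 = 3352.0188.
Equity: weight = 2242.9188/3352.0188 = 0.6691; cost = 11.8054%.
Preferred: weight = 508.1/3352.0188 = 0.1516; cost = 6.3554%.
Bank debt: weight = 291/3352.0188 = 0.0868; after-tax cost = 2.6% × (1 − 0%) = 2.6000%.
Debentures: weight = 310/3352.0188 = 0.0925; after-tax cost = 7.8% × (1 − 0%) = 7.8000%.
WACC = 0.6691 × 11.8054% + 0.1516 × 6.3554% + 0.0868 × 2.6000% + 0.0925 × 7.8000% = 9.8097%.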